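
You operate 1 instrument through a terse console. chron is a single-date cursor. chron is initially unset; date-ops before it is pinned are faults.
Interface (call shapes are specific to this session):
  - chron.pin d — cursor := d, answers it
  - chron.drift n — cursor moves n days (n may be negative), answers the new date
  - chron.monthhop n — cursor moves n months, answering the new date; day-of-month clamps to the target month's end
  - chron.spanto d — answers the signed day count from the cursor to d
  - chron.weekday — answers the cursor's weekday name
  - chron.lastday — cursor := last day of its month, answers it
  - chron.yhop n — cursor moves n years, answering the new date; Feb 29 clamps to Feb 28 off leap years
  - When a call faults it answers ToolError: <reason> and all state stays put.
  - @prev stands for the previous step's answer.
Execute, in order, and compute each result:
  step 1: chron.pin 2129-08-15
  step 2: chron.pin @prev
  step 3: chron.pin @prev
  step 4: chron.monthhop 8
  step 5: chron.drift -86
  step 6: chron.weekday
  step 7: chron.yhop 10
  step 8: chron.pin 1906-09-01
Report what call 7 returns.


Answer: 2140-01-19

Derivation:
I run chron.pin passing d: 2129-08-15: 2129-08-15.
Using chron.pin passing d: @prev: 2129-08-15.
I call chron.pin passing d: @prev: 2129-08-15.
I try chron.monthhop passing n: 8, yielding 2130-04-15.
I call chron.drift passing n: -86, and observe 2130-01-19.
Calling chron.weekday: Thursday.
I call chron.yhop passing n: 10: 2140-01-19.
Invoking chron.pin passing d: 1906-09-01, → 1906-09-01.


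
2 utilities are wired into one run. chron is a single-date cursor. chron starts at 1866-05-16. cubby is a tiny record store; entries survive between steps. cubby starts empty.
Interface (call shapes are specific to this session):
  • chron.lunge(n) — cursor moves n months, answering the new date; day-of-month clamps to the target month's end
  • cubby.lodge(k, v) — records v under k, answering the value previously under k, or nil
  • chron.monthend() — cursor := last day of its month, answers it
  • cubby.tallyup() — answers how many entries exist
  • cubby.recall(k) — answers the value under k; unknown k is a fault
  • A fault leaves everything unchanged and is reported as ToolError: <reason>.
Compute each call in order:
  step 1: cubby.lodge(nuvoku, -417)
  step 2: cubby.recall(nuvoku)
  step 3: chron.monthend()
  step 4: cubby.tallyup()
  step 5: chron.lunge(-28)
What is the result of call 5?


Answer: 1864-01-31

Derivation:
→ cubby.lodge(k=nuvoku, v=-417)
← nil
→ cubby.recall(k=nuvoku)
← -417
→ chron.monthend()
← 1866-05-31
→ cubby.tallyup()
← 1
→ chron.lunge(n=-28)
← 1864-01-31


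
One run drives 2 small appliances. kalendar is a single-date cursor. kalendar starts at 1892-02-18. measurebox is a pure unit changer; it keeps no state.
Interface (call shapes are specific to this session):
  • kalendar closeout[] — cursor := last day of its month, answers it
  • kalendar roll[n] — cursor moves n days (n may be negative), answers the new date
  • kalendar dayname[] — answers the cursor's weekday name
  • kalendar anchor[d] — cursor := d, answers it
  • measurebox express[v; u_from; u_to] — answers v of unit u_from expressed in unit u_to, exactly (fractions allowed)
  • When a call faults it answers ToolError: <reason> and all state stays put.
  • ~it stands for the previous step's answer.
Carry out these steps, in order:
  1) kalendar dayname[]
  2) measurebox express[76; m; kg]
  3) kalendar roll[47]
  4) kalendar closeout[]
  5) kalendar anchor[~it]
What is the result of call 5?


==> kalendar dayname()
<== Thursday
==> measurebox express(v=76, u_from=m, u_to=kg)
<== ToolError: incompatible units
==> kalendar roll(n=47)
<== 1892-04-05
==> kalendar closeout()
<== 1892-04-30
==> kalendar anchor(d=~it)
<== 1892-04-30

Answer: 1892-04-30


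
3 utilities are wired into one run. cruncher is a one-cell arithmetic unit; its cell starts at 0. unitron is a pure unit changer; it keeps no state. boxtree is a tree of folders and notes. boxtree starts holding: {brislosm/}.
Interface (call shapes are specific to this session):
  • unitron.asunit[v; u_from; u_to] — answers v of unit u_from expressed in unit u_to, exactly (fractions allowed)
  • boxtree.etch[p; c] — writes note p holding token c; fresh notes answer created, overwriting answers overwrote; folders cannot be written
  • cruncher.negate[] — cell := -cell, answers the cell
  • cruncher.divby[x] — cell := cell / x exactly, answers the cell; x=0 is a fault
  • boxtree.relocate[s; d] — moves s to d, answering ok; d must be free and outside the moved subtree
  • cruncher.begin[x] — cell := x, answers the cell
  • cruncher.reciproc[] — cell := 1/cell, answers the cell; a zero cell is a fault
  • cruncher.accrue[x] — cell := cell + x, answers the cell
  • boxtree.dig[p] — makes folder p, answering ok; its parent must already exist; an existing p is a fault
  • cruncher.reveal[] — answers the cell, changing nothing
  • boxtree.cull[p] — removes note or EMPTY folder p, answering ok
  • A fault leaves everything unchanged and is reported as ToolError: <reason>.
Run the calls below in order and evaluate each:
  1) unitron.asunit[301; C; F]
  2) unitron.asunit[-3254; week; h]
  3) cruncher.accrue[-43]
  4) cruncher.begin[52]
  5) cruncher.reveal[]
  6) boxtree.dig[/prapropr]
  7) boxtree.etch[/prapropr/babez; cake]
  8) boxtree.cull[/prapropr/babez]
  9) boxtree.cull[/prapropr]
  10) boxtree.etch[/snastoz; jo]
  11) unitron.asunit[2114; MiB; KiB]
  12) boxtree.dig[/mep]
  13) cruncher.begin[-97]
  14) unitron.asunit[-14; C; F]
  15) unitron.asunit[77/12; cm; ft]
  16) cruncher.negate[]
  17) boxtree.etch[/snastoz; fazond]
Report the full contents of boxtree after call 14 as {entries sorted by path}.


Next I call unitron.asunit using v='301', u_from='C', u_to='F', — result: 2869/5.
I call unitron.asunit using v='-3254', u_from='week', u_to='h', and get -546672.
Next I call cruncher.accrue using x='-43', — result: -43.
Now I run cruncher.begin using x='52', and get 52.
Now I run cruncher.reveal, and observe 52.
Invoking boxtree.dig using p='/prapropr', giving ok.
I try boxtree.etch using p='/prapropr/babez', c='cake', and see created.
I try boxtree.cull using p='/prapropr/babez', which returns ok.
Then boxtree.cull using p='/prapropr', and get ok.
Calling boxtree.etch using p='/snastoz', c='jo', giving created.
Next I call unitron.asunit using v='2114', u_from='MiB', u_to='KiB': 2164736.
Calling boxtree.dig using p='/mep', and see ok.
I run cruncher.begin using x='-97', giving -97.
Next I call unitron.asunit using v='-14', u_from='C', u_to='F', which returns 34/5.
Now I run unitron.asunit using v='77/12', u_from='cm', u_to='ft', yielding 1925/9144.
Invoking cruncher.negate(): 97.
Invoking boxtree.etch using p='/snastoz', c='fazond', giving overwrote.

Answer: {brislosm/, mep/, snastoz=jo}


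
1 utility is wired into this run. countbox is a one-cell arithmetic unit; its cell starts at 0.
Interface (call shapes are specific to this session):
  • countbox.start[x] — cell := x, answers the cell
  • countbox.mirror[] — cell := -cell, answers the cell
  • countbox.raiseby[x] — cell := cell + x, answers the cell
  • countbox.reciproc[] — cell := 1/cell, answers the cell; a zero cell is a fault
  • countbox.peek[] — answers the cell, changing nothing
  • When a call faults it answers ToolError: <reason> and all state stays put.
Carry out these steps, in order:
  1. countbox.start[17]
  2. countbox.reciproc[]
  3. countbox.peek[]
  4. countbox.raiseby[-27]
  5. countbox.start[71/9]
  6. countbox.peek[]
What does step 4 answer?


Act: countbox.start[x=17]
Obs: 17
Act: countbox.reciproc[]
Obs: 1/17
Act: countbox.peek[]
Obs: 1/17
Act: countbox.raiseby[x=-27]
Obs: -458/17
Act: countbox.start[x=71/9]
Obs: 71/9
Act: countbox.peek[]
Obs: 71/9

Answer: -458/17


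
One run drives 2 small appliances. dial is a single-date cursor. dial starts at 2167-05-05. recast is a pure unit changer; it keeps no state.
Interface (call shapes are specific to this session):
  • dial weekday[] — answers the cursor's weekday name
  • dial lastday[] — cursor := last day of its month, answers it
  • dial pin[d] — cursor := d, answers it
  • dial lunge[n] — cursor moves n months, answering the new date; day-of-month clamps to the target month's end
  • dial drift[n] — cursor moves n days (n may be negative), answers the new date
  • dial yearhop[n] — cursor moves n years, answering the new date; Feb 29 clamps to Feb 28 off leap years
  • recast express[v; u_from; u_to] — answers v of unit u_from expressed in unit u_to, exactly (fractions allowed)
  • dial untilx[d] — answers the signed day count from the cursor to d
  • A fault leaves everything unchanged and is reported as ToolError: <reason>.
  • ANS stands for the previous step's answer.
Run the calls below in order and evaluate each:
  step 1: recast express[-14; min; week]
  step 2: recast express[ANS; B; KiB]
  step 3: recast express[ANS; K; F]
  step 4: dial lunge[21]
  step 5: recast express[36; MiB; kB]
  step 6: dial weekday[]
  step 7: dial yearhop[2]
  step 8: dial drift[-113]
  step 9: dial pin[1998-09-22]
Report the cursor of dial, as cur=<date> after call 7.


Answer: cur=2171-02-05

Derivation:
→ recast express(v=-14, u_from=min, u_to=week)
← -1/720
→ recast express(v=ANS, u_from=B, u_to=KiB)
← -1/737280
→ recast express(v=ANS, u_from=K, u_to=F)
← -188280833/409600
→ dial lunge(n=21)
← 2169-02-05
→ recast express(v=36, u_from=MiB, u_to=kB)
← 4718592/125
→ dial weekday()
← Sunday
→ dial yearhop(n=2)
← 2171-02-05
→ dial drift(n=-113)
← 2170-10-15
→ dial pin(d=1998-09-22)
← 1998-09-22


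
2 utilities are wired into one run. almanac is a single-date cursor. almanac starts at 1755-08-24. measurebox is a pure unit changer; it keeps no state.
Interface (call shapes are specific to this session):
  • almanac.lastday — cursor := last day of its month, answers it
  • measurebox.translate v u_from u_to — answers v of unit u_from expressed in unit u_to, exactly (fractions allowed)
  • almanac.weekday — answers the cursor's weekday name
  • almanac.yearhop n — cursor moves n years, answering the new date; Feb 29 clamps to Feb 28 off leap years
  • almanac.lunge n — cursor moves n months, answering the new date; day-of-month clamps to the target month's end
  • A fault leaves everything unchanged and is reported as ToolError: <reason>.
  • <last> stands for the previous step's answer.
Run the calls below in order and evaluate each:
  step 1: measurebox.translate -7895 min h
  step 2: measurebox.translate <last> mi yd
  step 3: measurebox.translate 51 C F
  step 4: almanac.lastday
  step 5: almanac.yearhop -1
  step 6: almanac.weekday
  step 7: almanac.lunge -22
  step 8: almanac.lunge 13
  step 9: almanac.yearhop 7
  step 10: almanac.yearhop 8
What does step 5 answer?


Do: translate[-7895; min; h]
See: -1579/12
Do: translate[<last>; mi; yd]
See: -694760/3
Do: translate[51; C; F]
See: 619/5
Do: lastday[]
See: 1755-08-31
Do: yearhop[-1]
See: 1754-08-31
Do: weekday[]
See: Saturday
Do: lunge[-22]
See: 1752-10-31
Do: lunge[13]
See: 1753-11-30
Do: yearhop[7]
See: 1760-11-30
Do: yearhop[8]
See: 1768-11-30

Answer: 1754-08-31


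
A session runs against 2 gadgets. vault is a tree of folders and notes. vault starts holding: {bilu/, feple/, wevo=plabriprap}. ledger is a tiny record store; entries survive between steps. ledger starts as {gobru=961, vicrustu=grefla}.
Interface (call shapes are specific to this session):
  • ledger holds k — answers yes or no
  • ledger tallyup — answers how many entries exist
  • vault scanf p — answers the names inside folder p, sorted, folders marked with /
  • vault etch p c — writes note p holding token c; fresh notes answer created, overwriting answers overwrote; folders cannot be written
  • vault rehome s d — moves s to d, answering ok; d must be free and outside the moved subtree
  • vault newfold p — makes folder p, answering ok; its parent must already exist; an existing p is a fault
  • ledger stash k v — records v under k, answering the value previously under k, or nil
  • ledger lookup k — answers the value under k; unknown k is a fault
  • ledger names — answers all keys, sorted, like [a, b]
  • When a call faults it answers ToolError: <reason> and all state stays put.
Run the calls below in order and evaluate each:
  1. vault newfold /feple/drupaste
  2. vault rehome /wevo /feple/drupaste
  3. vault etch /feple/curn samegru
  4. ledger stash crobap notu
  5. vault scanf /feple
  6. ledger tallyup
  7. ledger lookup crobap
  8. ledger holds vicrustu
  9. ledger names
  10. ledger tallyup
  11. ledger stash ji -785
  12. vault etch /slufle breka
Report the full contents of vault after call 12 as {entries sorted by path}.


// 1. vault newfold(p: /feple/drupaste) ~> ok
// 2. vault rehome(s: /wevo, d: /feple/drupaste) ~> ToolError: exists
// 3. vault etch(p: /feple/curn, c: samegru) ~> created
// 4. ledger stash(k: crobap, v: notu) ~> nil
// 5. vault scanf(p: /feple) ~> [curn, drupaste/]
// 6. ledger tallyup() ~> 3
// 7. ledger lookup(k: crobap) ~> notu
// 8. ledger holds(k: vicrustu) ~> yes
// 9. ledger names() ~> [crobap, gobru, vicrustu]
// 10. ledger tallyup() ~> 3
// 11. ledger stash(k: ji, v: -785) ~> nil
// 12. vault etch(p: /slufle, c: breka) ~> created

Answer: {bilu/, feple/, feple/curn=samegru, feple/drupaste/, slufle=breka, wevo=plabriprap}


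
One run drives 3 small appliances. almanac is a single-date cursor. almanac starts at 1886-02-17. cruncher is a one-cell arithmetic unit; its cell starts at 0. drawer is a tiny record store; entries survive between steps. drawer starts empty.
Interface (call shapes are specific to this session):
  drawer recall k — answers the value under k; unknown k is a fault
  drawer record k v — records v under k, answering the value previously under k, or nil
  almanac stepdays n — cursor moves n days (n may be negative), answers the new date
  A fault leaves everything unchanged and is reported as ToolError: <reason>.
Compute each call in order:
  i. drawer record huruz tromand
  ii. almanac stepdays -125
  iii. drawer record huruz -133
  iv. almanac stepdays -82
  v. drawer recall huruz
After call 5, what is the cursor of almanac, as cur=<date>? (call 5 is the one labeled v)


>> drawer record(k=huruz, v=tromand)
<< nil
>> almanac stepdays(n=-125)
<< 1885-10-15
>> drawer record(k=huruz, v=-133)
<< tromand
>> almanac stepdays(n=-82)
<< 1885-07-25
>> drawer recall(k=huruz)
<< -133

Answer: cur=1885-07-25


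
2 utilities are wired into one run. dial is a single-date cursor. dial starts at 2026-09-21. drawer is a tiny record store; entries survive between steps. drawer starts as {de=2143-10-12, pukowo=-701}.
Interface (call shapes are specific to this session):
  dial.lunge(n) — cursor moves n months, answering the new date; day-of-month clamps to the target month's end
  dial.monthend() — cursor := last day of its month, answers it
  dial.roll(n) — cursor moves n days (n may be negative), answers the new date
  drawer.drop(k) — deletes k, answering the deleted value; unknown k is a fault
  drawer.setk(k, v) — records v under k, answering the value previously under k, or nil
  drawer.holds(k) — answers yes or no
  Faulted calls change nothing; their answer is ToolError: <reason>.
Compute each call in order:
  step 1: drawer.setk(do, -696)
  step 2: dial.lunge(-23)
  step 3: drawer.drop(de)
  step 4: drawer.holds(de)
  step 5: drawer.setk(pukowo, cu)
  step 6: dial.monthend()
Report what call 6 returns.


Answer: 2024-10-31

Derivation:
// 1. drawer.setk(k: do, v: -696) => nil
// 2. dial.lunge(n: -23) => 2024-10-21
// 3. drawer.drop(k: de) => 2143-10-12
// 4. drawer.holds(k: de) => no
// 5. drawer.setk(k: pukowo, v: cu) => -701
// 6. dial.monthend() => 2024-10-31


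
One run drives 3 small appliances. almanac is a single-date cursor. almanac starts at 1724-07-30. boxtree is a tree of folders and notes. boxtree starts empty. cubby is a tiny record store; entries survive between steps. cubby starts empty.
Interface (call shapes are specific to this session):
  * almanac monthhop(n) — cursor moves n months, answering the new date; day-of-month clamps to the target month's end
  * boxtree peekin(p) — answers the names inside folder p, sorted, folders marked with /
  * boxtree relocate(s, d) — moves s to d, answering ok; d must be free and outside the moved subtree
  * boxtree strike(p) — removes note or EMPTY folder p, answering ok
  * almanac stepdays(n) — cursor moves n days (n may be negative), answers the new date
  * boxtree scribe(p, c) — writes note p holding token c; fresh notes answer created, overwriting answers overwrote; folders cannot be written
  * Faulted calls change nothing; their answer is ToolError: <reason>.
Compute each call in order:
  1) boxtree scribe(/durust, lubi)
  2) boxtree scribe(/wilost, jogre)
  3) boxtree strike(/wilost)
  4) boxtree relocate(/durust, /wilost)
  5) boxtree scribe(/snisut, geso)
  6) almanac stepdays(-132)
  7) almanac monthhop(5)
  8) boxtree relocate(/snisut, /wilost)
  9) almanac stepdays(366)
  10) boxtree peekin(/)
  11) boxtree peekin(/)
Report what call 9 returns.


Answer: 1725-08-21

Derivation:
-> boxtree scribe(p→/durust, c→lubi)
<- created
-> boxtree scribe(p→/wilost, c→jogre)
<- created
-> boxtree strike(p→/wilost)
<- ok
-> boxtree relocate(s→/durust, d→/wilost)
<- ok
-> boxtree scribe(p→/snisut, c→geso)
<- created
-> almanac stepdays(n→-132)
<- 1724-03-20
-> almanac monthhop(n→5)
<- 1724-08-20
-> boxtree relocate(s→/snisut, d→/wilost)
<- ToolError: exists
-> almanac stepdays(n→366)
<- 1725-08-21
-> boxtree peekin(p→/)
<- [snisut, wilost]
-> boxtree peekin(p→/)
<- [snisut, wilost]


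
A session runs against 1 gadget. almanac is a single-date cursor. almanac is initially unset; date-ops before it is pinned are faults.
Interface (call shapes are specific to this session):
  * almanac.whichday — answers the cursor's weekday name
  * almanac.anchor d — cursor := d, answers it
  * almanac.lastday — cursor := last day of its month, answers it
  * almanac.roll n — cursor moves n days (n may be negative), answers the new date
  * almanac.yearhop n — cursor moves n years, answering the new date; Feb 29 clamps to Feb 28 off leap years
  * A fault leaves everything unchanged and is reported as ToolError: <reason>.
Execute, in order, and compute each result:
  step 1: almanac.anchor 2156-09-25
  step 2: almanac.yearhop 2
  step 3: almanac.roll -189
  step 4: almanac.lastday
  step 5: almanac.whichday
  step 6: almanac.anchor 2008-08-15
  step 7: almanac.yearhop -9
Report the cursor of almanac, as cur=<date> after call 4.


Answer: cur=2158-03-31

Derivation:
% almanac.anchor(d='2156-09-25') : 2156-09-25
% almanac.yearhop(n='2') : 2158-09-25
% almanac.roll(n='-189') : 2158-03-20
% almanac.lastday() : 2158-03-31
% almanac.whichday() : Friday
% almanac.anchor(d='2008-08-15') : 2008-08-15
% almanac.yearhop(n='-9') : 1999-08-15


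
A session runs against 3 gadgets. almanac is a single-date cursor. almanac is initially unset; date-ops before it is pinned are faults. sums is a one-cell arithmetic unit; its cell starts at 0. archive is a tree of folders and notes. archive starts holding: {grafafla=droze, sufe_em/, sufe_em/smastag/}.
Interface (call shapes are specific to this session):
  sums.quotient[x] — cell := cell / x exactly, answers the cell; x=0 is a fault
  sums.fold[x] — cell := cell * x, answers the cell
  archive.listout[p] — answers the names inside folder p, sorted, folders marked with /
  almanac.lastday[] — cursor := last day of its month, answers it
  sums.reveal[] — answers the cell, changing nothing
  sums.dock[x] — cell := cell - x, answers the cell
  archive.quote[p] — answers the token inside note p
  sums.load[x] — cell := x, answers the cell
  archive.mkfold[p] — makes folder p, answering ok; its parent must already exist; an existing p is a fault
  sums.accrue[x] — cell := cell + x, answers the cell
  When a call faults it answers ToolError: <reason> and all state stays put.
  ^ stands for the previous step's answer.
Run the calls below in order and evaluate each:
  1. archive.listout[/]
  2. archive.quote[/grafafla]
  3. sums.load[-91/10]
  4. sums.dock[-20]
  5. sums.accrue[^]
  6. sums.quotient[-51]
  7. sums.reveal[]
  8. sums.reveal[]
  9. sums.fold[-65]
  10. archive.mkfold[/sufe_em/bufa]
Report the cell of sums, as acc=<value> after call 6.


Answer: acc=-109/255

Derivation:
==> archive.listout(p→/)
<== [grafafla, sufe_em/]
==> archive.quote(p→/grafafla)
<== droze
==> sums.load(x→-91/10)
<== -91/10
==> sums.dock(x→-20)
<== 109/10
==> sums.accrue(x→^)
<== 109/5
==> sums.quotient(x→-51)
<== -109/255
==> sums.reveal()
<== -109/255
==> sums.reveal()
<== -109/255
==> sums.fold(x→-65)
<== 1417/51
==> archive.mkfold(p→/sufe_em/bufa)
<== ok


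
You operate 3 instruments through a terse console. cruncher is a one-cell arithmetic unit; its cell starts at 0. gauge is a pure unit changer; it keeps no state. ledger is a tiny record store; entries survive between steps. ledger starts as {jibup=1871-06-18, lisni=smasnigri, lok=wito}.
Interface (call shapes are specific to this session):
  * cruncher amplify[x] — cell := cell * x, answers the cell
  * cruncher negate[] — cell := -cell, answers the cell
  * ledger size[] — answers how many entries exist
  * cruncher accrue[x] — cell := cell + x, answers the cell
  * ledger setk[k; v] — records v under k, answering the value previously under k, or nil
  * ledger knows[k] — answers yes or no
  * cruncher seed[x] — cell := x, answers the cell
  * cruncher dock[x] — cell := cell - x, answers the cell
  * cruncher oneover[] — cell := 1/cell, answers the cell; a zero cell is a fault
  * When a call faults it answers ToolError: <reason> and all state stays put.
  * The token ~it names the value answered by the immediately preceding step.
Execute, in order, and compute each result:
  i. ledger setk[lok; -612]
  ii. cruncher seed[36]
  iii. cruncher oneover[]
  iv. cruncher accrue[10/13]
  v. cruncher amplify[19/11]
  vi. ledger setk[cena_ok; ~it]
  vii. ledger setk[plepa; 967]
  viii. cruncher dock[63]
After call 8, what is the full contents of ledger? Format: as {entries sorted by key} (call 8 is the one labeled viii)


-> ledger setk(lok, -612)
<- wito
-> cruncher seed(36)
<- 36
-> cruncher oneover()
<- 1/36
-> cruncher accrue(10/13)
<- 373/468
-> cruncher amplify(19/11)
<- 7087/5148
-> ledger setk(cena_ok, ~it)
<- nil
-> ledger setk(plepa, 967)
<- nil
-> cruncher dock(63)
<- -317237/5148

Answer: {cena_ok=7087/5148, jibup=1871-06-18, lisni=smasnigri, lok=-612, plepa=967}


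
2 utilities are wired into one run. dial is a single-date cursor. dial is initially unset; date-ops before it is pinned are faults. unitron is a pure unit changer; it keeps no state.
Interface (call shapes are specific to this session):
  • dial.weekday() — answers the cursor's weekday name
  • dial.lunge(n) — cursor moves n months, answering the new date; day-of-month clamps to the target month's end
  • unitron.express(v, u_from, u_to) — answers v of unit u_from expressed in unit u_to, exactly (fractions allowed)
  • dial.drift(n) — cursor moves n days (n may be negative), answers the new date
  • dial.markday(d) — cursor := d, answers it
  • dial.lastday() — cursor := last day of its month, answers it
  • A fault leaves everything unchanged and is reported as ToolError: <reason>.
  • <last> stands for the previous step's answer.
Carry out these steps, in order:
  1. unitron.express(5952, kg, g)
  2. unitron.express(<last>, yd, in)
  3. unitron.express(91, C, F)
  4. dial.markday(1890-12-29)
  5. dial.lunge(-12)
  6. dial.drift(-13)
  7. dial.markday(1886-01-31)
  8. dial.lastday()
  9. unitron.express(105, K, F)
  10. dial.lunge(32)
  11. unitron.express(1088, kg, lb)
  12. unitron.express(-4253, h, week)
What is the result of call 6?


Answer: 1889-12-16

Derivation:
Now I run unitron.express using v='5952', u_from='kg', u_to='g', yielding 5952000.
I call unitron.express using v='<last>', u_from='yd', u_to='in', yielding 214272000.
I run unitron.express using v='91', u_from='C', u_to='F', → 979/5.
I try dial.markday using d='1890-12-29', which returns 1890-12-29.
Calling dial.lunge using n='-12', and observe 1889-12-29.
Using dial.drift using n='-13', which returns 1889-12-16.
I use dial.markday using d='1886-01-31', and see 1886-01-31.
I run dial.lastday, and see 1886-01-31.
I run unitron.express using v='105', u_from='K', u_to='F', → -27067/100.
Calling dial.lunge using n='32', → 1888-09-30.
I call unitron.express using v='1088', u_from='kg', u_to='lb', giving 108800000000/45359237.
Next I call unitron.express using v='-4253', u_from='h', u_to='week', and observe -4253/168.


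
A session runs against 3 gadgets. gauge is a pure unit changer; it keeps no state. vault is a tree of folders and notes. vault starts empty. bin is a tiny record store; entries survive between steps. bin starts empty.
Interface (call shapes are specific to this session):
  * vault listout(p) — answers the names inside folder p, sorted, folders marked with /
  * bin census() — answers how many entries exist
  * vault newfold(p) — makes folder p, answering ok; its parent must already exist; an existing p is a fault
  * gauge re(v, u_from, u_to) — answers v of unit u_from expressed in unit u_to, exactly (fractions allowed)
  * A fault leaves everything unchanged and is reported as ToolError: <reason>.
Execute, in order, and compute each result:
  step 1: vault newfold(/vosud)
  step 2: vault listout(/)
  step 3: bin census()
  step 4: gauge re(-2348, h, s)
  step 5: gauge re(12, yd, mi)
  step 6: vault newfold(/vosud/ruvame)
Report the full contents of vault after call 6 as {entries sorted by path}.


I run vault newfold with p=/vosud, — result: ok.
I call vault listout with p=/, and see [vosud/].
I invoke bin census(), → 0.
Then gauge re with v=-2348, u_from=h, u_to=s, → -8452800.
I call gauge re with v=12, u_from=yd, u_to=mi: 3/440.
Next I call vault newfold with p=/vosud/ruvame, and observe ok.

Answer: {vosud/, vosud/ruvame/}


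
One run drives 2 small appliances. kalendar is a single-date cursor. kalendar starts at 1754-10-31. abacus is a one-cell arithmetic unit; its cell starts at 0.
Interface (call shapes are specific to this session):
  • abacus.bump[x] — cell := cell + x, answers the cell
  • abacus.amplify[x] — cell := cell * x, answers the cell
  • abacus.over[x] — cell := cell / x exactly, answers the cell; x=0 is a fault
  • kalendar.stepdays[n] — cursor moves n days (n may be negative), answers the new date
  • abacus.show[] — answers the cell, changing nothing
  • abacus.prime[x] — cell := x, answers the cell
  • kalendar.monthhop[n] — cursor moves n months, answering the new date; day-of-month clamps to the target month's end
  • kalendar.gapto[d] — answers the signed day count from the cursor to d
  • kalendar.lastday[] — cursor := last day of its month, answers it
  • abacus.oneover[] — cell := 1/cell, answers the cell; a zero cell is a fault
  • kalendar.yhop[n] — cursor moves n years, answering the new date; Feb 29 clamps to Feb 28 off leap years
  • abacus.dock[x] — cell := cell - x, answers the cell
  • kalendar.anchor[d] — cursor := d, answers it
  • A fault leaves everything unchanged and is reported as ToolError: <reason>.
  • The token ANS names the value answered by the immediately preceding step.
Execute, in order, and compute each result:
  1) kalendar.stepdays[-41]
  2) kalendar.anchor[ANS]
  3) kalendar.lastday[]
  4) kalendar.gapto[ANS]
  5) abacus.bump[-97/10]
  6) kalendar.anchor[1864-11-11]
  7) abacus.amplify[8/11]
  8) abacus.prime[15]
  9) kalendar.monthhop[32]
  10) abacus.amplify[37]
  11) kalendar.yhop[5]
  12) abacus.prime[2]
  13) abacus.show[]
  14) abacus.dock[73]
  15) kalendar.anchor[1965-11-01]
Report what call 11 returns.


[in] kalendar.stepdays -41
= 1754-09-20
[in] kalendar.anchor ANS
= 1754-09-20
[in] kalendar.lastday
= 1754-09-30
[in] kalendar.gapto ANS
= 0
[in] abacus.bump -97/10
= -97/10
[in] kalendar.anchor 1864-11-11
= 1864-11-11
[in] abacus.amplify 8/11
= -388/55
[in] abacus.prime 15
= 15
[in] kalendar.monthhop 32
= 1867-07-11
[in] abacus.amplify 37
= 555
[in] kalendar.yhop 5
= 1872-07-11
[in] abacus.prime 2
= 2
[in] abacus.show
= 2
[in] abacus.dock 73
= -71
[in] kalendar.anchor 1965-11-01
= 1965-11-01

Answer: 1872-07-11


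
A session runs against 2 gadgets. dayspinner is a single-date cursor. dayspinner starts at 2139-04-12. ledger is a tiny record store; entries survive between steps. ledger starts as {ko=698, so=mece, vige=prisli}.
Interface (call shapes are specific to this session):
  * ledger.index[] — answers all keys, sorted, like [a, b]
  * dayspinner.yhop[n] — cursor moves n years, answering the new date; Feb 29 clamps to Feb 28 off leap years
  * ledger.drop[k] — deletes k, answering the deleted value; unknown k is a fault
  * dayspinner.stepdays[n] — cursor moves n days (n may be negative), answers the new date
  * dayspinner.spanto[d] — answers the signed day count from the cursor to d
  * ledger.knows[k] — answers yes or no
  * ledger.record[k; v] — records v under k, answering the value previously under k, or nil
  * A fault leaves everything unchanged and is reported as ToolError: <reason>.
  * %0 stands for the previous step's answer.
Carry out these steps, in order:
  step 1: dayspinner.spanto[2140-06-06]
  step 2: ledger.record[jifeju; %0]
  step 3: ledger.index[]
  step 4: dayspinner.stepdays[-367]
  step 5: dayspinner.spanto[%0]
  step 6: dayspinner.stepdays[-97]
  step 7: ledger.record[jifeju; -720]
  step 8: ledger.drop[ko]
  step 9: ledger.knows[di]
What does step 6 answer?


Answer: 2138-01-03

Derivation:
Step: dayspinner.spanto[d='2140-06-06']
Result: 421
Step: ledger.record[k='jifeju'; v='%0']
Result: nil
Step: ledger.index[]
Result: [jifeju, ko, so, vige]
Step: dayspinner.stepdays[n='-367']
Result: 2138-04-10
Step: dayspinner.spanto[d='%0']
Result: 0
Step: dayspinner.stepdays[n='-97']
Result: 2138-01-03
Step: ledger.record[k='jifeju'; v='-720']
Result: 421
Step: ledger.drop[k='ko']
Result: 698
Step: ledger.knows[k='di']
Result: no


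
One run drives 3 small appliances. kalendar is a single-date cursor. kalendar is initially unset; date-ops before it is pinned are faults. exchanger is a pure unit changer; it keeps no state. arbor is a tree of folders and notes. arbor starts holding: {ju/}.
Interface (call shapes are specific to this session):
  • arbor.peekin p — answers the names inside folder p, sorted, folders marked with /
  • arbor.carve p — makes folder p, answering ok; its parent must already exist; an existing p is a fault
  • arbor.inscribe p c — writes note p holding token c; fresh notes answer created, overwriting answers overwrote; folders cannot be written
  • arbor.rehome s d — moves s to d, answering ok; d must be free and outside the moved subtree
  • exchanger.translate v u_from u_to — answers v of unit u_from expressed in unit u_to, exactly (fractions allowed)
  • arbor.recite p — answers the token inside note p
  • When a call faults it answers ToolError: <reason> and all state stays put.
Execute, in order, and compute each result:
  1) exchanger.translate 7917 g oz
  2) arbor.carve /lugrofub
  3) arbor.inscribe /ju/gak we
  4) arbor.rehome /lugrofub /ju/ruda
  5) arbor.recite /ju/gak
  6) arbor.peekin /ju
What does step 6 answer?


Answer: [gak, ruda/]

Derivation:
CALL exchanger.translate[7917; g; oz]
RET  1809600000/6479891
CALL arbor.carve[/lugrofub]
RET  ok
CALL arbor.inscribe[/ju/gak; we]
RET  created
CALL arbor.rehome[/lugrofub; /ju/ruda]
RET  ok
CALL arbor.recite[/ju/gak]
RET  we
CALL arbor.peekin[/ju]
RET  [gak, ruda/]


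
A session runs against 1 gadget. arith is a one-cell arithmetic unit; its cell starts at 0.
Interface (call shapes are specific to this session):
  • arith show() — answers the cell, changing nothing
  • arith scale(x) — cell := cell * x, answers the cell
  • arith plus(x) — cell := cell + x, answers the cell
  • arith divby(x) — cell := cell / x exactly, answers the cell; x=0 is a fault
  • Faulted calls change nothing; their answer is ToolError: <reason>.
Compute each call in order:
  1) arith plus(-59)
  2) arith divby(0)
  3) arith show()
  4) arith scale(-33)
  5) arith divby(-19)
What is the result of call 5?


Answer: -1947/19

Derivation:
>> arith plus(x=-59)
<< -59
>> arith divby(x=0)
<< ToolError: division by zero
>> arith show()
<< -59
>> arith scale(x=-33)
<< 1947
>> arith divby(x=-19)
<< -1947/19


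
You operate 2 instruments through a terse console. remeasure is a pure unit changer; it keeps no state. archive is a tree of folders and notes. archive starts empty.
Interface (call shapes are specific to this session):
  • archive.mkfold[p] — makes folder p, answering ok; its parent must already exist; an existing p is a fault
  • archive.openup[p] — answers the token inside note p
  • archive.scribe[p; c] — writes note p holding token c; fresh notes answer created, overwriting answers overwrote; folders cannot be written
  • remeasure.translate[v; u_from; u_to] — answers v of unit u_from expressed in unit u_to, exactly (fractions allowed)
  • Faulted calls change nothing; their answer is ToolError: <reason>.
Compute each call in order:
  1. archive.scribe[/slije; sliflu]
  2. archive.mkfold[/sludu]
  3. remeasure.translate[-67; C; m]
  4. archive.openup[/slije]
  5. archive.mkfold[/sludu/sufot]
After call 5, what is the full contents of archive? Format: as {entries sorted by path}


>> archive.scribe(/slije, sliflu)
<< created
>> archive.mkfold(/sludu)
<< ok
>> remeasure.translate(-67, C, m)
<< ToolError: incompatible units
>> archive.openup(/slije)
<< sliflu
>> archive.mkfold(/sludu/sufot)
<< ok

Answer: {slije=sliflu, sludu/, sludu/sufot/}


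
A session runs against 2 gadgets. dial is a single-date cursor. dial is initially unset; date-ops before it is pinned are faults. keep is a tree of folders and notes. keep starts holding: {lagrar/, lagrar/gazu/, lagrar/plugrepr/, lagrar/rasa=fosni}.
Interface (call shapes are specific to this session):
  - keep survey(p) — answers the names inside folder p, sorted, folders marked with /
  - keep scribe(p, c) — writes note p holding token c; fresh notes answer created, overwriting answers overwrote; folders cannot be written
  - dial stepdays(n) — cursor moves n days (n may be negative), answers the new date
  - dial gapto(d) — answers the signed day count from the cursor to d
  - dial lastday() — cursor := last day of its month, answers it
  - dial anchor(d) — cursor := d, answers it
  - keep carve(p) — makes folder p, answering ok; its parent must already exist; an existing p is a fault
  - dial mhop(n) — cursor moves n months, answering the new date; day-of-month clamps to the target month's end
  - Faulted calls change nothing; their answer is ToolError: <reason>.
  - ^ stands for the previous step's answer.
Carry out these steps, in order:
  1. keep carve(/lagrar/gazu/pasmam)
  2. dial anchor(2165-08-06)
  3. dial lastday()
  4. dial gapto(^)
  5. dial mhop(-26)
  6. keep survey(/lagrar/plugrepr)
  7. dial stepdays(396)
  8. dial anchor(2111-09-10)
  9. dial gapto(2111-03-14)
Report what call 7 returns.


Invoking keep carve passing p=/lagrar/gazu/pasmam, and see ok.
Invoking dial anchor passing d=2165-08-06, which returns 2165-08-06.
I use dial lastday, → 2165-08-31.
Calling dial gapto passing d=^, and see 0.
Calling dial mhop passing n=-26, — result: 2163-06-30.
Then keep survey passing p=/lagrar/plugrepr, and observe [].
Next I call dial stepdays passing n=396, and observe 2164-07-30.
I try dial anchor passing d=2111-09-10, and see 2111-09-10.
Using dial gapto passing d=2111-03-14, which returns -180.

Answer: 2164-07-30


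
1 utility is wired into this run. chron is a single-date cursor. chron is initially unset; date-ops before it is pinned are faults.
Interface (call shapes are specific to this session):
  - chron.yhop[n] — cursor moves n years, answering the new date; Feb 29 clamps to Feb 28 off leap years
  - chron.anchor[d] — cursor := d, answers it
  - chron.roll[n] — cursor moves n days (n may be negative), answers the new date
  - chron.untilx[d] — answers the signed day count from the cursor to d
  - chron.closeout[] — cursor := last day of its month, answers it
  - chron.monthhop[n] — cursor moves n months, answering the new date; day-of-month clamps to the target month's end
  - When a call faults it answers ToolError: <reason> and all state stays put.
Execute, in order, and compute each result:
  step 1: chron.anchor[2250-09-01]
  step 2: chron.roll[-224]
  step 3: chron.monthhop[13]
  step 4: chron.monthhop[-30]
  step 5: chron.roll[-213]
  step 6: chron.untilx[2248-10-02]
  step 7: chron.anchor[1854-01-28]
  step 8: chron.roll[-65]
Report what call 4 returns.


Answer: 2248-08-20

Derivation:
>> chron.anchor(d→2250-09-01)
<< 2250-09-01
>> chron.roll(n→-224)
<< 2250-01-20
>> chron.monthhop(n→13)
<< 2251-02-20
>> chron.monthhop(n→-30)
<< 2248-08-20
>> chron.roll(n→-213)
<< 2248-01-20
>> chron.untilx(d→2248-10-02)
<< 256
>> chron.anchor(d→1854-01-28)
<< 1854-01-28
>> chron.roll(n→-65)
<< 1853-11-24


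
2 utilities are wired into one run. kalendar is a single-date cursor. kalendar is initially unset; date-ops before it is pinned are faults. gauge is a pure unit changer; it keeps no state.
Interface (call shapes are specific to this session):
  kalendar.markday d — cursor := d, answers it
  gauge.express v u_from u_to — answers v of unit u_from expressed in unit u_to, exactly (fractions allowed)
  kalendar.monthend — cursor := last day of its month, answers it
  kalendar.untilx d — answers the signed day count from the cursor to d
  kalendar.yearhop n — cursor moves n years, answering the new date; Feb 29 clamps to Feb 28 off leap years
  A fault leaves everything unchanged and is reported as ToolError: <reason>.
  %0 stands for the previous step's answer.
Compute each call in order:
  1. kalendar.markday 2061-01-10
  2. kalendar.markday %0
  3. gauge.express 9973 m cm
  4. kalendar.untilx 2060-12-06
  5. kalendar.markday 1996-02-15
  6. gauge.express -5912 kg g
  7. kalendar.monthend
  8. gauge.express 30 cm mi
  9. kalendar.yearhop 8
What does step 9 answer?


Answer: 2004-02-29

Derivation:
// kalendar.markday(d=2061-01-10) -> 2061-01-10
// kalendar.markday(d=%0) -> 2061-01-10
// gauge.express(v=9973, u_from=m, u_to=cm) -> 997300
// kalendar.untilx(d=2060-12-06) -> -35
// kalendar.markday(d=1996-02-15) -> 1996-02-15
// gauge.express(v=-5912, u_from=kg, u_to=g) -> -5912000
// kalendar.monthend() -> 1996-02-29
// gauge.express(v=30, u_from=cm, u_to=mi) -> 25/134112
// kalendar.yearhop(n=8) -> 2004-02-29


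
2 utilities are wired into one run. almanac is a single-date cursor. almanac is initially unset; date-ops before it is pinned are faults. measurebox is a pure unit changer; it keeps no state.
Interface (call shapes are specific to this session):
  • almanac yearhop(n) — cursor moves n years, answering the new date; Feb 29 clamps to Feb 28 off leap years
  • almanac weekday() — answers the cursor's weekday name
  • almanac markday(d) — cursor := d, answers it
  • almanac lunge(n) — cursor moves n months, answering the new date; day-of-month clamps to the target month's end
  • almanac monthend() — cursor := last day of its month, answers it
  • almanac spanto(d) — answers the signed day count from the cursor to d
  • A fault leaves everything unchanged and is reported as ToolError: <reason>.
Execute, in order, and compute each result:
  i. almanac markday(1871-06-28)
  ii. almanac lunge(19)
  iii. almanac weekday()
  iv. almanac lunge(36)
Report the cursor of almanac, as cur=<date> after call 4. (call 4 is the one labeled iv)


-- 1. almanac markday(1871-06-28) => 1871-06-28
-- 2. almanac lunge(19) => 1873-01-28
-- 3. almanac weekday() => Tuesday
-- 4. almanac lunge(36) => 1876-01-28

Answer: cur=1876-01-28
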